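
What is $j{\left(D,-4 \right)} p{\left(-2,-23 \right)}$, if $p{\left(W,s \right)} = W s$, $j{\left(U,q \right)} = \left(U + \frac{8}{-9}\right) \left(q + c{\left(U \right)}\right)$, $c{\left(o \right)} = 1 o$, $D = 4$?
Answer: $0$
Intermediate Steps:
$c{\left(o \right)} = o$
$j{\left(U,q \right)} = \left(- \frac{8}{9} + U\right) \left(U + q\right)$ ($j{\left(U,q \right)} = \left(U + \frac{8}{-9}\right) \left(q + U\right) = \left(U + 8 \left(- \frac{1}{9}\right)\right) \left(U + q\right) = \left(U - \frac{8}{9}\right) \left(U + q\right) = \left(- \frac{8}{9} + U\right) \left(U + q\right)$)
$j{\left(D,-4 \right)} p{\left(-2,-23 \right)} = \left(4^{2} - \frac{32}{9} - - \frac{32}{9} + 4 \left(-4\right)\right) \left(\left(-2\right) \left(-23\right)\right) = \left(16 - \frac{32}{9} + \frac{32}{9} - 16\right) 46 = 0 \cdot 46 = 0$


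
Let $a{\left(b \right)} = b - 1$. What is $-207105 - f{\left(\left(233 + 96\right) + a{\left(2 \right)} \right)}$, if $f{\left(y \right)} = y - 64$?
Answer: $-207371$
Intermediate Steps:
$a{\left(b \right)} = -1 + b$
$f{\left(y \right)} = -64 + y$ ($f{\left(y \right)} = y - 64 = -64 + y$)
$-207105 - f{\left(\left(233 + 96\right) + a{\left(2 \right)} \right)} = -207105 - \left(-64 + \left(\left(233 + 96\right) + \left(-1 + 2\right)\right)\right) = -207105 - \left(-64 + \left(329 + 1\right)\right) = -207105 - \left(-64 + 330\right) = -207105 - 266 = -207371$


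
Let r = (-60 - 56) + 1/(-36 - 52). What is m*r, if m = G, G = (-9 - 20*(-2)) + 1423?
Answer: -7421943/44 ≈ -1.6868e+5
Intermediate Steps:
G = 1454 (G = (-9 + 40) + 1423 = 31 + 1423 = 1454)
m = 1454
r = -10209/88 (r = -116 + 1/(-88) = -116 - 1/88 = -10209/88 ≈ -116.01)
m*r = 1454*(-10209/88) = -7421943/44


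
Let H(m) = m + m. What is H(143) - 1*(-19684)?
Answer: 19970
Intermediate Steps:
H(m) = 2*m
H(143) - 1*(-19684) = 2*143 - 1*(-19684) = 286 + 19684 = 19970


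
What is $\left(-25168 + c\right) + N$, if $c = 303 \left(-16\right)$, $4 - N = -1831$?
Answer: $-28181$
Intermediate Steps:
$N = 1835$ ($N = 4 - -1831 = 4 + 1831 = 1835$)
$c = -4848$
$\left(-25168 + c\right) + N = \left(-25168 - 4848\right) + 1835 = -30016 + 1835 = -28181$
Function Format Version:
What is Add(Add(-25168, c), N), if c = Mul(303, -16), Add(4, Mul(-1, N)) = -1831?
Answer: -28181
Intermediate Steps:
N = 1835 (N = Add(4, Mul(-1, -1831)) = Add(4, 1831) = 1835)
c = -4848
Add(Add(-25168, c), N) = Add(Add(-25168, -4848), 1835) = Add(-30016, 1835) = -28181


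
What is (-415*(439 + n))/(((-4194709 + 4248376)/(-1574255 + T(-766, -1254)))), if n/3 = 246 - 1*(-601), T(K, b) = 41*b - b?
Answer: 29983791500/801 ≈ 3.7433e+7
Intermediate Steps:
T(K, b) = 40*b
n = 2541 (n = 3*(246 - 1*(-601)) = 3*(246 + 601) = 3*847 = 2541)
(-415*(439 + n))/(((-4194709 + 4248376)/(-1574255 + T(-766, -1254)))) = (-415*(439 + 2541))/(((-4194709 + 4248376)/(-1574255 + 40*(-1254)))) = (-415*2980)/((53667/(-1574255 - 50160))) = -1236700/(53667/(-1624415)) = -1236700/(53667*(-1/1624415)) = -1236700/(-801/24245) = -1236700*(-24245/801) = 29983791500/801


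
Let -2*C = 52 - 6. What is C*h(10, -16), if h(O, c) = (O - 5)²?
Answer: -575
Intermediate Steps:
C = -23 (C = -(52 - 6)/2 = -½*46 = -23)
h(O, c) = (-5 + O)²
C*h(10, -16) = -23*(-5 + 10)² = -23*5² = -23*25 = -575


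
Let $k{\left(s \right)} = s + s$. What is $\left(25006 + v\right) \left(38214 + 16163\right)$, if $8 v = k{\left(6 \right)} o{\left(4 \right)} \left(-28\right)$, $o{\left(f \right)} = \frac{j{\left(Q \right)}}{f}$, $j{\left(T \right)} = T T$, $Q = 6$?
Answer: $1339196756$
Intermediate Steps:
$k{\left(s \right)} = 2 s$
$j{\left(T \right)} = T^{2}$
$o{\left(f \right)} = \frac{36}{f}$ ($o{\left(f \right)} = \frac{6^{2}}{f} = \frac{36}{f}$)
$v = -378$ ($v = \frac{2 \cdot 6 \cdot \frac{36}{4} \left(-28\right)}{8} = \frac{12 \cdot 36 \cdot \frac{1}{4} \left(-28\right)}{8} = \frac{12 \cdot 9 \left(-28\right)}{8} = \frac{108 \left(-28\right)}{8} = \frac{1}{8} \left(-3024\right) = -378$)
$\left(25006 + v\right) \left(38214 + 16163\right) = \left(25006 - 378\right) \left(38214 + 16163\right) = 24628 \cdot 54377 = 1339196756$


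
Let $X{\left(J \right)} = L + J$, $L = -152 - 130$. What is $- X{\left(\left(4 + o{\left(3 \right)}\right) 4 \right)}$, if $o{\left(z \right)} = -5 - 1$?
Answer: $290$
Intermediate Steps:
$L = -282$
$o{\left(z \right)} = -6$ ($o{\left(z \right)} = -5 - 1 = -6$)
$X{\left(J \right)} = -282 + J$
$- X{\left(\left(4 + o{\left(3 \right)}\right) 4 \right)} = - (-282 + \left(4 - 6\right) 4) = - (-282 - 8) = \left(-1\right) \left(-290\right) = 290$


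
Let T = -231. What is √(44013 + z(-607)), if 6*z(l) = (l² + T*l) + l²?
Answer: √6847158/6 ≈ 436.12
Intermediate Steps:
z(l) = -77*l/2 + l²/3 (z(l) = ((l² - 231*l) + l²)/6 = (-231*l + 2*l²)/6 = -77*l/2 + l²/3)
√(44013 + z(-607)) = √(44013 + (⅙)*(-607)*(-231 + 2*(-607))) = √(44013 + (⅙)*(-607)*(-231 - 1214)) = √(44013 + (⅙)*(-607)*(-1445)) = √(44013 + 877115/6) = √(1141193/6) = √6847158/6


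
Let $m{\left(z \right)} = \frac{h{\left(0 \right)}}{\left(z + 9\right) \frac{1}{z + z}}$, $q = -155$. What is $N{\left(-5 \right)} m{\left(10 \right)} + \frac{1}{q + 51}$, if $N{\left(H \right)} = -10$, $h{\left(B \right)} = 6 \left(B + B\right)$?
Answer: $- \frac{1}{104} \approx -0.0096154$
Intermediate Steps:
$h{\left(B \right)} = 12 B$ ($h{\left(B \right)} = 6 \cdot 2 B = 12 B$)
$m{\left(z \right)} = 0$ ($m{\left(z \right)} = \frac{12 \cdot 0}{\left(z + 9\right) \frac{1}{z + z}} = \frac{0}{\left(9 + z\right) \frac{1}{2 z}} = \frac{0}{\frac{1}{2} \frac{1}{z} \left(9 + z\right)} = 0 \frac{2 z}{9 + z} = 0$)
$N{\left(-5 \right)} m{\left(10 \right)} + \frac{1}{q + 51} = \left(-10\right) 0 + \frac{1}{-155 + 51} = 0 + \frac{1}{-104} = 0 - \frac{1}{104} = - \frac{1}{104}$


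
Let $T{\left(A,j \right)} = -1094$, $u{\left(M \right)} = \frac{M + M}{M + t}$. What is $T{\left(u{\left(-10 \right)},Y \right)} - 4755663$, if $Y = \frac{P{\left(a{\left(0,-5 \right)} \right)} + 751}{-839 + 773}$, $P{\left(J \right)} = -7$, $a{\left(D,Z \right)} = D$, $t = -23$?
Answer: $-4756757$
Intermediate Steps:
$u{\left(M \right)} = \frac{2 M}{-23 + M}$ ($u{\left(M \right)} = \frac{M + M}{M - 23} = \frac{2 M}{-23 + M}$)
$Y = - \frac{124}{11}$ ($Y = \frac{-7 + 751}{-839 + 773} = \frac{744}{-66} = 744 \left(- \frac{1}{66}\right) = - \frac{124}{11} \approx -11.273$)
$T{\left(u{\left(-10 \right)},Y \right)} - 4755663 = -1094 - 4755663 = -4756757$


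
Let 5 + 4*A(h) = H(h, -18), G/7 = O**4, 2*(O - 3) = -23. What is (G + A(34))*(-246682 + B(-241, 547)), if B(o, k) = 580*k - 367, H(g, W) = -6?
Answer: 41045561233/16 ≈ 2.5653e+9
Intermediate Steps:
O = -17/2 (O = 3 + (1/2)*(-23) = 3 - 23/2 = -17/2 ≈ -8.5000)
B(o, k) = -367 + 580*k
G = 584647/16 (G = 7*(-17/2)**4 = 7*(83521/16) = 584647/16 ≈ 36540.)
A(h) = -11/4 (A(h) = -5/4 + (1/4)*(-6) = -5/4 - 3/2 = -11/4)
(G + A(34))*(-246682 + B(-241, 547)) = (584647/16 - 11/4)*(-246682 + (-367 + 580*547)) = 584603*(-246682 + (-367 + 317260))/16 = 584603*(-246682 + 316893)/16 = (584603/16)*70211 = 41045561233/16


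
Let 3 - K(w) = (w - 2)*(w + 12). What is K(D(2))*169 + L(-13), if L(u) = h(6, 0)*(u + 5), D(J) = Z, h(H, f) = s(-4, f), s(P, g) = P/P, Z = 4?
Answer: -4909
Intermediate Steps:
s(P, g) = 1
h(H, f) = 1
D(J) = 4
K(w) = 3 - (-2 + w)*(12 + w) (K(w) = 3 - (w - 2)*(w + 12) = 3 - (-2 + w)*(12 + w))
L(u) = 5 + u (L(u) = 1*(u + 5) = 1*(5 + u) = 5 + u)
K(D(2))*169 + L(-13) = (27 - 1*4**2 - 10*4)*169 + (5 - 13) = (27 - 1*16 - 40)*169 - 8 = (27 - 16 - 40)*169 - 8 = -29*169 - 8 = -4901 - 8 = -4909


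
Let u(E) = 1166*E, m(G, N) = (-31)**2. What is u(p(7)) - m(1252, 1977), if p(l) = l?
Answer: 7201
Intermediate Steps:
m(G, N) = 961
u(p(7)) - m(1252, 1977) = 1166*7 - 1*961 = 8162 - 961 = 7201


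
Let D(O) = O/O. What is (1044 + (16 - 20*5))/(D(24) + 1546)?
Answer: 960/1547 ≈ 0.62056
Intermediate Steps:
D(O) = 1
(1044 + (16 - 20*5))/(D(24) + 1546) = (1044 + (16 - 20*5))/(1 + 1546) = (1044 + (16 - 100))/1547 = (1044 - 84)*(1/1547) = 960*(1/1547) = 960/1547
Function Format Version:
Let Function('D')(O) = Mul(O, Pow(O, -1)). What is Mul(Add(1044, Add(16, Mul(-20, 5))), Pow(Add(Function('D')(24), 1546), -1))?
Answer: Rational(960, 1547) ≈ 0.62056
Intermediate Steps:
Function('D')(O) = 1
Mul(Add(1044, Add(16, Mul(-20, 5))), Pow(Add(Function('D')(24), 1546), -1)) = Mul(Add(1044, Add(16, Mul(-20, 5))), Pow(Add(1, 1546), -1)) = Mul(Add(1044, Add(16, -100)), Pow(1547, -1)) = Mul(Add(1044, -84), Rational(1, 1547)) = Mul(960, Rational(1, 1547)) = Rational(960, 1547)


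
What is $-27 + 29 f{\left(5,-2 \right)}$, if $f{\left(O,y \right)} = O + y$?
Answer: $60$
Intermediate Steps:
$-27 + 29 f{\left(5,-2 \right)} = -27 + 29 \left(5 - 2\right) = -27 + 29 \cdot 3 = -27 + 87 = 60$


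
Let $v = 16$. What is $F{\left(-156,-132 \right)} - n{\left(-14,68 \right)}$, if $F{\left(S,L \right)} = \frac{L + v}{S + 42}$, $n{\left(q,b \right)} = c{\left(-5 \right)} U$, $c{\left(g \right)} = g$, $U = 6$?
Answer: $\frac{1768}{57} \approx 31.018$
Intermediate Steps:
$n{\left(q,b \right)} = -30$ ($n{\left(q,b \right)} = \left(-5\right) 6 = -30$)
$F{\left(S,L \right)} = \frac{16 + L}{42 + S}$ ($F{\left(S,L \right)} = \frac{L + 16}{S + 42} = \frac{16 + L}{42 + S}$)
$F{\left(-156,-132 \right)} - n{\left(-14,68 \right)} = \frac{16 - 132}{42 - 156} - -30 = \frac{1}{-114} \left(-116\right) + 30 = \left(- \frac{1}{114}\right) \left(-116\right) + 30 = \frac{58}{57} + 30 = \frac{1768}{57}$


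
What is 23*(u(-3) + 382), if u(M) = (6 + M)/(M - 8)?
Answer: 96577/11 ≈ 8779.7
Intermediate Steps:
u(M) = (6 + M)/(-8 + M)
23*(u(-3) + 382) = 23*((6 - 3)/(-8 - 3) + 382) = 23*(3/(-11) + 382) = 23*(-1/11*3 + 382) = 23*(-3/11 + 382) = 23*(4199/11) = 96577/11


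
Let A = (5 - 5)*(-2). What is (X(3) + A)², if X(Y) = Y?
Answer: 9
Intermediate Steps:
A = 0 (A = 0*(-2) = 0)
(X(3) + A)² = (3 + 0)² = 3² = 9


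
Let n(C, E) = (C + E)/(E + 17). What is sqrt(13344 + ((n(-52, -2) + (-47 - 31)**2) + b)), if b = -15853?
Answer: sqrt(89285)/5 ≈ 59.761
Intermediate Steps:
n(C, E) = (C + E)/(17 + E)
sqrt(13344 + ((n(-52, -2) + (-47 - 31)**2) + b)) = sqrt(13344 + (((-52 - 2)/(17 - 2) + (-47 - 31)**2) - 15853)) = sqrt(13344 + ((-54/15 + (-78)**2) - 15853)) = sqrt(13344 + (((1/15)*(-54) + 6084) - 15853)) = sqrt(13344 + ((-18/5 + 6084) - 15853)) = sqrt(13344 + (30402/5 - 15853)) = sqrt(13344 - 48863/5) = sqrt(17857/5) = sqrt(89285)/5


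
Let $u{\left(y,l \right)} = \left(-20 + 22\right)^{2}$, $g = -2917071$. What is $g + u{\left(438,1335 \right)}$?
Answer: $-2917067$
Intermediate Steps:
$u{\left(y,l \right)} = 4$ ($u{\left(y,l \right)} = 2^{2} = 4$)
$g + u{\left(438,1335 \right)} = -2917071 + 4 = -2917067$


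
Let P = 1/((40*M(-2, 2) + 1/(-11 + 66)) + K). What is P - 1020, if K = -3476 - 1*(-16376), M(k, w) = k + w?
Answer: -723690965/709501 ≈ -1020.0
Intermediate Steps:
K = 12900 (K = -3476 + 16376 = 12900)
P = 55/709501 (P = 1/((40*(-2 + 2) + 1/(-11 + 66)) + 12900) = 1/((40*0 + 1/55) + 12900) = 1/((0 + 1/55) + 12900) = 1/(1/55 + 12900) = 1/(709501/55) = 55/709501 ≈ 7.7519e-5)
P - 1020 = 55/709501 - 1020 = -723690965/709501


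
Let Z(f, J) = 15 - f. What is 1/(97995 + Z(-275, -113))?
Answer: 1/98285 ≈ 1.0174e-5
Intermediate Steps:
1/(97995 + Z(-275, -113)) = 1/(97995 + (15 - 1*(-275))) = 1/(97995 + (15 + 275)) = 1/(97995 + 290) = 1/98285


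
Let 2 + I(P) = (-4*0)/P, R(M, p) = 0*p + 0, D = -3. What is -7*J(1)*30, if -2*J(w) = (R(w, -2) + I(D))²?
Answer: 420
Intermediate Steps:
R(M, p) = 0 (R(M, p) = 0 + 0 = 0)
I(P) = -2 (I(P) = -2 + (-4*0)/P = -2 + 0/P = -2 + 0 = -2)
J(w) = -2 (J(w) = -(0 - 2)²/2 = -½*(-2)² = -½*4 = -2)
-7*J(1)*30 = -7*(-2)*30 = 14*30 = 420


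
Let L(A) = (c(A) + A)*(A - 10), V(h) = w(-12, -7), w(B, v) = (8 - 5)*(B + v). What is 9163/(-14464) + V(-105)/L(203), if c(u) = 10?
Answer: -125835405/198200192 ≈ -0.63489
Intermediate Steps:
w(B, v) = 3*B + 3*v (w(B, v) = 3*(B + v) = 3*B + 3*v)
V(h) = -57 (V(h) = 3*(-12) + 3*(-7) = -36 - 21 = -57)
L(A) = (-10 + A)*(10 + A) (L(A) = (10 + A)*(A - 10) = (10 + A)*(-10 + A) = (-10 + A)*(10 + A))
9163/(-14464) + V(-105)/L(203) = 9163/(-14464) - 57/(-100 + 203**2) = 9163*(-1/14464) - 57/(-100 + 41209) = -9163/14464 - 57/41109 = -9163/14464 - 57*1/41109 = -9163/14464 - 19/13703 = -125835405/198200192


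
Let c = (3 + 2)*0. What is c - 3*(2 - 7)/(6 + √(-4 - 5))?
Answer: 2 - I ≈ 2.0 - 1.0*I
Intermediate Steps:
c = 0 (c = 5*0 = 0)
c - 3*(2 - 7)/(6 + √(-4 - 5)) = 0 - 3*(2 - 7)/(6 + √(-4 - 5)) = 0 - (-15)/(6 + √(-9)) = 0 - (-15)/(6 + 3*I) = 0 - (-15)*(6 - 3*I)/45 = 0 - (-1)*(6 - 3*I)/3 = 0 + (6 - 3*I)/3 = (6 - 3*I)/3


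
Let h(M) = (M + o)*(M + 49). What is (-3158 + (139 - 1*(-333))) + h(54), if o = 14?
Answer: 4318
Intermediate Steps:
h(M) = (14 + M)*(49 + M) (h(M) = (M + 14)*(M + 49) = (14 + M)*(49 + M))
(-3158 + (139 - 1*(-333))) + h(54) = (-3158 + (139 - 1*(-333))) + (686 + 54² + 63*54) = (-3158 + (139 + 333)) + (686 + 2916 + 3402) = (-3158 + 472) + 7004 = -2686 + 7004 = 4318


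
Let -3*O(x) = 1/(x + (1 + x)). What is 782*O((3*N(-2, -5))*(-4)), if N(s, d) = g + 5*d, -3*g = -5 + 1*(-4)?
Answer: -34/69 ≈ -0.49275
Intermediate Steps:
g = 3 (g = -(-5 + 1*(-4))/3 = -(-5 - 4)/3 = -1/3*(-9) = 3)
N(s, d) = 3 + 5*d
O(x) = -1/(3*(1 + 2*x)) (O(x) = -1/(3*(x + (1 + x))) = -1/(3*(1 + 2*x)))
782*O((3*N(-2, -5))*(-4)) = 782*(-1/(3 + 6*((3*(3 + 5*(-5)))*(-4)))) = 782*(-1/(3 + 6*((3*(3 - 25))*(-4)))) = 782*(-1/(3 + 6*((3*(-22))*(-4)))) = 782*(-1/(3 + 6*(-66*(-4)))) = 782*(-1/(3 + 6*264)) = 782*(-1/(3 + 1584)) = 782*(-1/1587) = -34/69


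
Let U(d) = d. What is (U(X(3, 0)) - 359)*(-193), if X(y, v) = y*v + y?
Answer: 68708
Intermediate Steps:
X(y, v) = y + v*y (X(y, v) = v*y + y = y + v*y)
(U(X(3, 0)) - 359)*(-193) = (3*(1 + 0) - 359)*(-193) = (3*1 - 359)*(-193) = (3 - 359)*(-193) = -356*(-193) = 68708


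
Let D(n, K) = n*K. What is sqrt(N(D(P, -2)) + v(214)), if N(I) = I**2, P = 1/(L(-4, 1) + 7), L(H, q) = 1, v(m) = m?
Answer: 5*sqrt(137)/4 ≈ 14.631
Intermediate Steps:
P = 1/8 (P = 1/(1 + 7) = 1/8 ≈ 0.12500)
D(n, K) = K*n
sqrt(N(D(P, -2)) + v(214)) = sqrt((-2*1/8)**2 + 214) = sqrt((-1/4)**2 + 214) = sqrt(1/16 + 214) = sqrt(3425/16) = 5*sqrt(137)/4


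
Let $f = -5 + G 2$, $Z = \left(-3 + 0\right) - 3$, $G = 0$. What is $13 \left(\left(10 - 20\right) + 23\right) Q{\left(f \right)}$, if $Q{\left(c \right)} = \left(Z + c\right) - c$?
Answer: $-1014$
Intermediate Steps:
$Z = -6$ ($Z = -3 - 3 = -6$)
$f = -5$ ($f = -5 + 0 \cdot 2 = -5 + 0 = -5$)
$Q{\left(c \right)} = -6$ ($Q{\left(c \right)} = \left(-6 + c\right) - c = -6$)
$13 \left(\left(10 - 20\right) + 23\right) Q{\left(f \right)} = 13 \left(\left(10 - 20\right) + 23\right) \left(-6\right) = 13 \left(-10 + 23\right) \left(-6\right) = 13 \cdot 13 \left(-6\right) = 169 \left(-6\right) = -1014$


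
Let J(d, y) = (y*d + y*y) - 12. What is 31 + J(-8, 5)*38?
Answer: -995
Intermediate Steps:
J(d, y) = -12 + y**2 + d*y (J(d, y) = (d*y + y**2) - 12 = (y**2 + d*y) - 12 = -12 + y**2 + d*y)
31 + J(-8, 5)*38 = 31 + (-12 + 5**2 - 8*5)*38 = 31 + (-12 + 25 - 40)*38 = 31 - 27*38 = 31 - 1026 = -995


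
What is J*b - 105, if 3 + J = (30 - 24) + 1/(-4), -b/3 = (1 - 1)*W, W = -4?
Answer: -105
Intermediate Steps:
b = 0 (b = -3*(1 - 1)*(-4) = -0*(-4) = -3*0 = 0)
J = 11/4 (J = -3 + ((30 - 24) + 1/(-4)) = -3 + (6 - ¼) = -3 + 23/4 = 11/4 ≈ 2.7500)
J*b - 105 = (11/4)*0 - 105 = 0 - 105 = -105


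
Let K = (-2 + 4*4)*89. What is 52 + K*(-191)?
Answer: -237934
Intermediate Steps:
K = 1246 (K = (-2 + 16)*89 = 14*89 = 1246)
52 + K*(-191) = 52 + 1246*(-191) = 52 - 237986 = -237934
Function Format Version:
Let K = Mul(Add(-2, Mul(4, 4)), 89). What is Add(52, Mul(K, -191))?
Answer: -237934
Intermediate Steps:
K = 1246 (K = Mul(Add(-2, 16), 89) = Mul(14, 89) = 1246)
Add(52, Mul(K, -191)) = Add(52, Mul(1246, -191)) = Add(52, -237986) = -237934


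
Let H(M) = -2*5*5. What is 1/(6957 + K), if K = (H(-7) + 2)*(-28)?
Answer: 1/8301 ≈ 0.00012047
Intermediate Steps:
H(M) = -50 (H(M) = -10*5 = -50)
K = 1344 (K = (-50 + 2)*(-28) = -48*(-28) = 1344)
1/(6957 + K) = 1/(6957 + 1344) = 1/8301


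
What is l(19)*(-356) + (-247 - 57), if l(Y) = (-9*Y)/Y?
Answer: 2900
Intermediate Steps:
l(Y) = -9
l(19)*(-356) + (-247 - 57) = -9*(-356) + (-247 - 57) = 3204 - 304 = 2900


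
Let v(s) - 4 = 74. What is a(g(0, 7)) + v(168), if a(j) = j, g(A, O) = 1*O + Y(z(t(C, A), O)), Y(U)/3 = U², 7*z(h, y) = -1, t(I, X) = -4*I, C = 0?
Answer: 4168/49 ≈ 85.061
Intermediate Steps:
z(h, y) = -⅐ (z(h, y) = (⅐)*(-1) = -⅐)
Y(U) = 3*U²
g(A, O) = 3/49 + O (g(A, O) = 1*O + 3*(-⅐)² = O + 3*(1/49) = O + 3/49 = 3/49 + O)
v(s) = 78 (v(s) = 4 + 74 = 78)
a(g(0, 7)) + v(168) = (3/49 + 7) + 78 = 346/49 + 78 = 4168/49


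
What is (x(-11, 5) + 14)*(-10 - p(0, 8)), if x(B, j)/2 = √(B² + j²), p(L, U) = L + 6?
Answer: -224 - 32*√146 ≈ -610.66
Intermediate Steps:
p(L, U) = 6 + L
x(B, j) = 2*√(B² + j²)
(x(-11, 5) + 14)*(-10 - p(0, 8)) = (2*√((-11)² + 5²) + 14)*(-10 - (6 + 0)) = (2*√(121 + 25) + 14)*(-10 - 1*6) = (2*√146 + 14)*(-10 - 6) = (14 + 2*√146)*(-16) = -224 - 32*√146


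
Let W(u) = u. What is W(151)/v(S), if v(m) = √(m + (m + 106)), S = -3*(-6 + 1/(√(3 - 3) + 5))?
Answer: 151*√55/88 ≈ 12.726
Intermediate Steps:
S = 87/5 (S = -3*(-6 + 1/(√0 + 5)) = -3*(-6 + 1/(0 + 5)) = -3*(-6 + 1/5) = -3*(-6 + ⅕) = -3*(-29/5) = 87/5 ≈ 17.400)
v(m) = √(106 + 2*m) (v(m) = √(m + (106 + m)) = √(106 + 2*m))
W(151)/v(S) = 151/(√(106 + 2*(87/5))) = 151/(√(106 + 174/5)) = 151/(√(704/5)) = 151/((8*√55/5)) = 151*(√55/88) = 151*√55/88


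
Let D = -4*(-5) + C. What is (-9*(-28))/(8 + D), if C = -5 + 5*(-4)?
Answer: 84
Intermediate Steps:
C = -25 (C = -5 - 20 = -25)
D = -5 (D = -4*(-5) - 25 = 20 - 25 = -5)
(-9*(-28))/(8 + D) = (-9*(-28))/(8 - 5) = 252/3 = 252*(1/3) = 84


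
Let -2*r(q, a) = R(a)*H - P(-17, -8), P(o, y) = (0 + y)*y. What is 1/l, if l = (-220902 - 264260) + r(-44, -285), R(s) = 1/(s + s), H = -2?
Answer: -570/276524101 ≈ -2.0613e-6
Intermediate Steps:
P(o, y) = y² (P(o, y) = y*y = y²)
R(s) = 1/(2*s)
r(q, a) = 32 + 1/(2*a) (r(q, a) = -((1/(2*a))*(-2) - 1*(-8)²)/2 = -(-1/a - 1*64)/2 = -(-1/a - 64)/2 = -(-64 - 1/a)/2 = 32 + 1/(2*a))
l = -276524101/570 (l = (-220902 - 264260) + (32 + (½)/(-285)) = -485162 + (32 + (½)*(-1/285)) = -485162 + (32 - 1/570) = -485162 + 18239/570 = -276524101/570 ≈ -4.8513e+5)
1/l = 1/(-276524101/570) = -570/276524101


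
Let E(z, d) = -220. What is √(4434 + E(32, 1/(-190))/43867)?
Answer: √8532397246286/43867 ≈ 66.588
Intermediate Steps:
√(4434 + E(32, 1/(-190))/43867) = √(4434 - 220/43867) = √(194506058/43867) = √8532397246286/43867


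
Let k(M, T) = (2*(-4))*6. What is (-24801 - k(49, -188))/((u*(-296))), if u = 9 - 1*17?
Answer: -669/64 ≈ -10.453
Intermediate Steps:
k(M, T) = -48 (k(M, T) = -8*6 = -48)
u = -8 (u = 9 - 17 = -8)
(-24801 - k(49, -188))/((u*(-296))) = (-24801 - 1*(-48))/((-8*(-296))) = (-24801 + 48)/2368 = -24753*1/2368 = -669/64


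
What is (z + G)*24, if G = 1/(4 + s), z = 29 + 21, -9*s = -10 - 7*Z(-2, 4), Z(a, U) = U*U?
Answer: 94908/79 ≈ 1201.4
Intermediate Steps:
Z(a, U) = U²
s = 122/9 (s = -(-10 - 7*4²)/9 = -(-10 - 7*16)/9 = -(-10 - 112)/9 = -⅑*(-122) = 122/9 ≈ 13.556)
z = 50
G = 9/158 (G = 1/(4 + 122/9) = 1/(158/9) = 9/158 ≈ 0.056962)
(z + G)*24 = (50 + 9/158)*24 = (7909/158)*24 = 94908/79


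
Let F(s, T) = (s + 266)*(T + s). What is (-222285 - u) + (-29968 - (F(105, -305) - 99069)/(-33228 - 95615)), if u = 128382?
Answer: -49042328574/128843 ≈ -3.8064e+5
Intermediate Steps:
F(s, T) = (266 + s)*(T + s)
(-222285 - u) + (-29968 - (F(105, -305) - 99069)/(-33228 - 95615)) = (-222285 - 1*128382) + (-29968 - ((105² + 266*(-305) + 266*105 - 305*105) - 99069)/(-33228 - 95615)) = (-222285 - 128382) + (-29968 - ((11025 - 81130 + 27930 - 32025) - 99069)/(-128843)) = -350667 + (-29968 - (-74200 - 99069)*(-1)/128843) = -350667 + (-29968 - (-173269)*(-1)/128843) = -350667 + (-29968 - 1*173269/128843) = -350667 + (-29968 - 173269/128843) = -350667 - 3861340293/128843 = -49042328574/128843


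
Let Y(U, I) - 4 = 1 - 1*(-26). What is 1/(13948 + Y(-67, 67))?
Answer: 1/13979 ≈ 7.1536e-5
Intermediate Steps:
Y(U, I) = 31 (Y(U, I) = 4 + (1 - 1*(-26)) = 4 + (1 + 26) = 4 + 27 = 31)
1/(13948 + Y(-67, 67)) = 1/(13948 + 31) = 1/13979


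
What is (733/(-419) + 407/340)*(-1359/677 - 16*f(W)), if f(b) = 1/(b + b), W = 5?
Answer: 960846957/482227100 ≈ 1.9925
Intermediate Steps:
f(b) = 1/(2*b)
(733/(-419) + 407/340)*(-1359/677 - 16*f(W)) = (733/(-419) + 407/340)*(-1359/677 - 8/5) = (733*(-1/419) + 407*(1/340))*(-1359*1/677 - 8/5) = (-733/419 + 407/340)*(-1359/677 - 16*⅒) = -78687*(-1359/677 - 8/5)/142460 = -78687/142460*(-12211/3385) = 960846957/482227100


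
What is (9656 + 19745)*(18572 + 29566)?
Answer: 1415305338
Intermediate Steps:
(9656 + 19745)*(18572 + 29566) = 29401*48138 = 1415305338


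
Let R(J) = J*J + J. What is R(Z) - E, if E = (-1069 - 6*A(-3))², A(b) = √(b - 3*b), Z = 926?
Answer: -284575 - 12828*√6 ≈ -3.1600e+5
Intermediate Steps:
A(b) = √2*√(-b) (A(b) = √(-2*b) = √2*√(-b))
R(J) = J + J² (R(J) = J² + J = J + J²)
E = (-1069 - 6*√6)² (E = (-1069 - 6*√2*√(-1*(-3)))² = (-1069 - 6*√2*√3)² = (-1069 - 6*√6)² ≈ 1.1744e+6)
R(Z) - E = 926*(1 + 926) - (1142977 + 12828*√6) = 926*927 + (-1142977 - 12828*√6) = 858402 + (-1142977 - 12828*√6) = -284575 - 12828*√6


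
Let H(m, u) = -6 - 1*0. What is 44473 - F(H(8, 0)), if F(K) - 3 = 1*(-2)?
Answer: 44472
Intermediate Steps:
H(m, u) = -6 (H(m, u) = -6 + 0 = -6)
F(K) = 1 (F(K) = 3 + 1*(-2) = 3 - 2 = 1)
44473 - F(H(8, 0)) = 44473 - 1*1 = 44473 - 1 = 44472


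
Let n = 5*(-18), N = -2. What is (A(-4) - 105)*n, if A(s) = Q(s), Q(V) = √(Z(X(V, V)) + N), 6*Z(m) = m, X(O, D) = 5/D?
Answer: 9450 - 15*I*√318/2 ≈ 9450.0 - 133.74*I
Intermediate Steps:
Z(m) = m/6
Q(V) = √(-2 + 5/(6*V)) (Q(V) = √((5/V)/6 - 2) = √(5/(6*V) - 2) = √(-2 + 5/(6*V)))
A(s) = √(-72 + 30/s)/6
n = -90
(A(-4) - 105)*n = (√(-72 + 30/(-4))/6 - 105)*(-90) = (√(-72 + 30*(-¼))/6 - 105)*(-90) = (√(-72 - 15/2)/6 - 105)*(-90) = (√(-159/2)/6 - 105)*(-90) = ((I*√318/2)/6 - 105)*(-90) = (I*√318/12 - 105)*(-90) = (-105 + I*√318/12)*(-90) = 9450 - 15*I*√318/2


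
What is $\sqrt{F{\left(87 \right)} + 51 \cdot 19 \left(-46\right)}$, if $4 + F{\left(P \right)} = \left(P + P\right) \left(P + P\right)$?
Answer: $i \sqrt{14302} \approx 119.59 i$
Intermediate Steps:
$F{\left(P \right)} = -4 + 4 P^{2}$ ($F{\left(P \right)} = -4 + \left(P + P\right) \left(P + P\right) = -4 + 2 P 2 P = -4 + 4 P^{2}$)
$\sqrt{F{\left(87 \right)} + 51 \cdot 19 \left(-46\right)} = \sqrt{\left(-4 + 4 \cdot 87^{2}\right) + 51 \cdot 19 \left(-46\right)} = \sqrt{\left(-4 + 4 \cdot 7569\right) + 969 \left(-46\right)} = \sqrt{\left(-4 + 30276\right) - 44574} = \sqrt{30272 - 44574} = \sqrt{-14302} = i \sqrt{14302}$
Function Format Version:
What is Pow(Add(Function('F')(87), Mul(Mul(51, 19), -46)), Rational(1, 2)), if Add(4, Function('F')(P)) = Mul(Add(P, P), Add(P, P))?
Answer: Mul(I, Pow(14302, Rational(1, 2))) ≈ Mul(119.59, I)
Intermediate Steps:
Function('F')(P) = Add(-4, Mul(4, Pow(P, 2))) (Function('F')(P) = Add(-4, Mul(Add(P, P), Add(P, P))) = Add(-4, Mul(Mul(2, P), Mul(2, P))) = Add(-4, Mul(4, Pow(P, 2))))
Pow(Add(Function('F')(87), Mul(Mul(51, 19), -46)), Rational(1, 2)) = Pow(Add(Add(-4, Mul(4, Pow(87, 2))), Mul(Mul(51, 19), -46)), Rational(1, 2)) = Pow(Add(Add(-4, Mul(4, 7569)), Mul(969, -46)), Rational(1, 2)) = Pow(Add(Add(-4, 30276), -44574), Rational(1, 2)) = Pow(Add(30272, -44574), Rational(1, 2)) = Pow(-14302, Rational(1, 2)) = Mul(I, Pow(14302, Rational(1, 2)))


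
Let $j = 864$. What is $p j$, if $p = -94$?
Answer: $-81216$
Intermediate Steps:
$p j = \left(-94\right) 864 = -81216$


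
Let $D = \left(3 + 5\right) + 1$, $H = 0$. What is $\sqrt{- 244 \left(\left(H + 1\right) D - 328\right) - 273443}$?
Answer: $i \sqrt{195607} \approx 442.27 i$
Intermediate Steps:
$D = 9$ ($D = 8 + 1 = 9$)
$\sqrt{- 244 \left(\left(H + 1\right) D - 328\right) - 273443} = \sqrt{- 244 \left(\left(0 + 1\right) 9 - 328\right) - 273443} = \sqrt{- 244 \left(1 \cdot 9 - 328\right) - 273443} = \sqrt{- 244 \left(9 - 328\right) - 273443} = \sqrt{\left(-244\right) \left(-319\right) - 273443} = \sqrt{77836 - 273443} = \sqrt{-195607} = i \sqrt{195607}$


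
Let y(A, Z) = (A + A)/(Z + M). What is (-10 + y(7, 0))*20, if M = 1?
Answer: 80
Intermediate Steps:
y(A, Z) = 2*A/(1 + Z) (y(A, Z) = (A + A)/(Z + 1) = (2*A)/(1 + Z) = 2*A/(1 + Z))
(-10 + y(7, 0))*20 = (-10 + 2*7/(1 + 0))*20 = (-10 + 2*7/1)*20 = (-10 + 2*7*1)*20 = (-10 + 14)*20 = 4*20 = 80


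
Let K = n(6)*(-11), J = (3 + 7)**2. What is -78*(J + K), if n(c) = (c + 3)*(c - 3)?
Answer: 15366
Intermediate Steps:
n(c) = (-3 + c)*(3 + c) (n(c) = (3 + c)*(-3 + c) = (-3 + c)*(3 + c))
J = 100 (J = 10**2 = 100)
K = -297 (K = (-9 + 6**2)*(-11) = (-9 + 36)*(-11) = 27*(-11) = -297)
-78*(J + K) = -78*(100 - 297) = -78*(-197) = 15366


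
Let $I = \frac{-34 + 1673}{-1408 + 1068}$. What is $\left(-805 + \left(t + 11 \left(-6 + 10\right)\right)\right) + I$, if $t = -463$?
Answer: $- \frac{417799}{340} \approx -1228.8$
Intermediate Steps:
$I = - \frac{1639}{340}$ ($I = \frac{1639}{-340} = 1639 \left(- \frac{1}{340}\right) = - \frac{1639}{340} \approx -4.8206$)
$\left(-805 + \left(t + 11 \left(-6 + 10\right)\right)\right) + I = \left(-805 - \left(463 - 11 \left(-6 + 10\right)\right)\right) - \frac{1639}{340} = \left(-805 + \left(-463 + 11 \cdot 4\right)\right) - \frac{1639}{340} = \left(-805 + \left(-463 + 44\right)\right) - \frac{1639}{340} = \left(-805 - 419\right) - \frac{1639}{340} = -1224 - \frac{1639}{340} = - \frac{417799}{340}$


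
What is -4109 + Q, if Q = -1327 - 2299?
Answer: -7735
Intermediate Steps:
Q = -3626
-4109 + Q = -4109 - 3626 = -7735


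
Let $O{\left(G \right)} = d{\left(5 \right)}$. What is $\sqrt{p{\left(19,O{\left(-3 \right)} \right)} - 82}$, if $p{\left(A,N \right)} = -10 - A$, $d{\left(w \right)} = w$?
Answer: $i \sqrt{111} \approx 10.536 i$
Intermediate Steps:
$O{\left(G \right)} = 5$
$\sqrt{p{\left(19,O{\left(-3 \right)} \right)} - 82} = \sqrt{\left(-10 - 19\right) - 82} = \sqrt{-29 - 82} = \sqrt{-111} = i \sqrt{111}$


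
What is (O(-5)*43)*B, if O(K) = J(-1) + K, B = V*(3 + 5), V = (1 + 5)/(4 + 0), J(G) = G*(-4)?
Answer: -516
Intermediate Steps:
J(G) = -4*G
V = 3/2 (V = 6/4 = 6*(¼) = 3/2 ≈ 1.5000)
B = 12 (B = 3*(3 + 5)/2 = (3/2)*8 = 12)
O(K) = 4 + K (O(K) = -4*(-1) + K = 4 + K)
(O(-5)*43)*B = ((4 - 5)*43)*12 = -1*43*12 = -43*12 = -516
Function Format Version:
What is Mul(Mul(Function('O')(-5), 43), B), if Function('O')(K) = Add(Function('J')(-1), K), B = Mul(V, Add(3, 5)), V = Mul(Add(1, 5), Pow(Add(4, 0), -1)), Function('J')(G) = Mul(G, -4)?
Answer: -516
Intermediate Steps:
Function('J')(G) = Mul(-4, G)
V = Rational(3, 2) (V = Mul(6, Pow(4, -1)) = Mul(6, Rational(1, 4)) = Rational(3, 2) ≈ 1.5000)
B = 12 (B = Mul(Rational(3, 2), Add(3, 5)) = Mul(Rational(3, 2), 8) = 12)
Function('O')(K) = Add(4, K) (Function('O')(K) = Add(Mul(-4, -1), K) = Add(4, K))
Mul(Mul(Function('O')(-5), 43), B) = Mul(Mul(Add(4, -5), 43), 12) = Mul(Mul(-1, 43), 12) = Mul(-43, 12) = -516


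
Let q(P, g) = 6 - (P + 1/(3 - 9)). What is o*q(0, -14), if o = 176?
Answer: 3256/3 ≈ 1085.3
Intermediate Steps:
q(P, g) = 37/6 - P (q(P, g) = 6 - (P + 1/(-6)) = 6 - (P - ⅙) = 6 - (-⅙ + P) = 6 + (⅙ - P) = 37/6 - P)
o*q(0, -14) = 176*(37/6 - 1*0) = 176*(37/6 + 0) = 176*(37/6) = 3256/3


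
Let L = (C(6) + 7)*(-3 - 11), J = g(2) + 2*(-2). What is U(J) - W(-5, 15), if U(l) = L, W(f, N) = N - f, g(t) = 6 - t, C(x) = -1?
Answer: -104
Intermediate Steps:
J = 0 (J = (6 - 1*2) + 2*(-2) = (6 - 2) - 4 = 4 - 4 = 0)
L = -84 (L = (-1 + 7)*(-3 - 11) = 6*(-14) = -84)
U(l) = -84
U(J) - W(-5, 15) = -84 - (15 - 1*(-5)) = -84 - (15 + 5) = -84 - 1*20 = -84 - 20 = -104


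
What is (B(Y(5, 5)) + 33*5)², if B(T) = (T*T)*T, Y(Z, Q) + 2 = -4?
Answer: 2601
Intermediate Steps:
Y(Z, Q) = -6 (Y(Z, Q) = -2 - 4 = -6)
B(T) = T³ (B(T) = T²*T = T³)
(B(Y(5, 5)) + 33*5)² = ((-6)³ + 33*5)² = (-216 + 165)² = (-51)² = 2601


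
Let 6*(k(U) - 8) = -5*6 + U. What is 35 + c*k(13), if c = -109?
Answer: -3169/6 ≈ -528.17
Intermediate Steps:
k(U) = 3 + U/6 (k(U) = 8 + (-5*6 + U)/6 = 8 + (-30 + U)/6 = 8 + (-5 + U/6) = 3 + U/6)
35 + c*k(13) = 35 - 109*(3 + (⅙)*13) = 35 - 109*(3 + 13/6) = 35 - 109*31/6 = 35 - 3379/6 = -3169/6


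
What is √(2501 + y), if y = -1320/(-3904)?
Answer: √148919666/244 ≈ 50.013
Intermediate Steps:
y = 165/488 (y = -1320*(-1/3904) = 165/488 ≈ 0.33811)
√(2501 + y) = √(2501 + 165/488) = √(1220653/488) = √148919666/244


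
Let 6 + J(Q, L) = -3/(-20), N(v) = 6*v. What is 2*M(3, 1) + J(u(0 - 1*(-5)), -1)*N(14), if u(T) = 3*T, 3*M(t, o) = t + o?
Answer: -7331/15 ≈ -488.73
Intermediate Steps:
M(t, o) = o/3 + t/3 (M(t, o) = (t + o)/3 = (o + t)/3 = o/3 + t/3)
J(Q, L) = -117/20 (J(Q, L) = -6 - 3/(-20) = -6 - 3*(-1/20) = -6 + 3/20 = -117/20)
2*M(3, 1) + J(u(0 - 1*(-5)), -1)*N(14) = 2*((⅓)*1 + (⅓)*3) - 351*14/10 = 2*(⅓ + 1) - 117/20*84 = 2*(4/3) - 2457/5 = 8/3 - 2457/5 = -7331/15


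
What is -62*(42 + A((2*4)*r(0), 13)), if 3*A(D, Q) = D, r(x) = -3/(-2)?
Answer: -2852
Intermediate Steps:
r(x) = 3/2 (r(x) = -3*(-½) = 3/2)
A(D, Q) = D/3
-62*(42 + A((2*4)*r(0), 13)) = -62*(42 + ((2*4)*(3/2))/3) = -62*(42 + (8*(3/2))/3) = -62*(42 + (⅓)*12) = -62*(42 + 4) = -62*46 = -2852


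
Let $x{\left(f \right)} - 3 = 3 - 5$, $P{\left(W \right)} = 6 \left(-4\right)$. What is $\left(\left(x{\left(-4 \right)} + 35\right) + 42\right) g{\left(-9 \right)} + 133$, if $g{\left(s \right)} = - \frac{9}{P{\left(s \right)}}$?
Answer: $\frac{649}{4} \approx 162.25$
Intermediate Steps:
$P{\left(W \right)} = -24$
$x{\left(f \right)} = 1$ ($x{\left(f \right)} = 3 + \left(3 - 5\right) = 3 - 2 = 1$)
$g{\left(s \right)} = \frac{3}{8}$ ($g{\left(s \right)} = - \frac{9}{-24} = \left(-9\right) \left(- \frac{1}{24}\right) = \frac{3}{8}$)
$\left(\left(x{\left(-4 \right)} + 35\right) + 42\right) g{\left(-9 \right)} + 133 = \left(\left(1 + 35\right) + 42\right) \frac{3}{8} + 133 = \left(36 + 42\right) \frac{3}{8} + 133 = 78 \cdot \frac{3}{8} + 133 = \frac{117}{4} + 133 = \frac{649}{4}$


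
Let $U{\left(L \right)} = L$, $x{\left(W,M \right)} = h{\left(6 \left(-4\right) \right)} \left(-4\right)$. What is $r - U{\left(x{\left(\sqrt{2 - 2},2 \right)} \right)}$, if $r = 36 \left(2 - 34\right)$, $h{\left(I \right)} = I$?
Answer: $-1248$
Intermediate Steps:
$x{\left(W,M \right)} = 96$ ($x{\left(W,M \right)} = 6 \left(-4\right) \left(-4\right) = \left(-24\right) \left(-4\right) = 96$)
$r = -1152$ ($r = 36 \left(-32\right) = -1152$)
$r - U{\left(x{\left(\sqrt{2 - 2},2 \right)} \right)} = -1152 - 96 = -1248$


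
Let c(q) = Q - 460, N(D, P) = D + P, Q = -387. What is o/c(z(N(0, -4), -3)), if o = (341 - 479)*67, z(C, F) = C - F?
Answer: 9246/847 ≈ 10.916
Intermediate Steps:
c(q) = -847 (c(q) = -387 - 460 = -847)
o = -9246 (o = -138*67 = -9246)
o/c(z(N(0, -4), -3)) = -9246/(-847) = -9246*(-1/847) = 9246/847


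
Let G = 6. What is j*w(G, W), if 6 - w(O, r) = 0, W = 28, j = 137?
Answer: 822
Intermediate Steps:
w(O, r) = 6 (w(O, r) = 6 - 1*0 = 6 + 0 = 6)
j*w(G, W) = 137*6 = 822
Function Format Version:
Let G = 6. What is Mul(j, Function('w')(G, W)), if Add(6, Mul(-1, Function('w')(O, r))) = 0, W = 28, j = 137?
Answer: 822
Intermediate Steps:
Function('w')(O, r) = 6 (Function('w')(O, r) = Add(6, Mul(-1, 0)) = Add(6, 0) = 6)
Mul(j, Function('w')(G, W)) = Mul(137, 6) = 822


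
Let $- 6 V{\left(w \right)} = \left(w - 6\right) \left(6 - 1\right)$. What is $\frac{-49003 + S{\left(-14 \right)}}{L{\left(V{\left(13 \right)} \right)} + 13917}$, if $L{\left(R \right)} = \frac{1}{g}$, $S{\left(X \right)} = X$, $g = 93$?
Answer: $- \frac{4558581}{1294282} \approx -3.5221$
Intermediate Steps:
$V{\left(w \right)} = 5 - \frac{5 w}{6}$ ($V{\left(w \right)} = - \frac{\left(w - 6\right) \left(6 - 1\right)}{6} = - \frac{\left(-6 + w\right) 5}{6} = - \frac{-30 + 5 w}{6} = 5 - \frac{5 w}{6}$)
$L{\left(R \right)} = \frac{1}{93}$
$\frac{-49003 + S{\left(-14 \right)}}{L{\left(V{\left(13 \right)} \right)} + 13917} = \frac{-49003 - 14}{\frac{1}{93} + 13917} = - \frac{49017}{\frac{1294282}{93}} = \left(-49017\right) \frac{93}{1294282} = - \frac{4558581}{1294282}$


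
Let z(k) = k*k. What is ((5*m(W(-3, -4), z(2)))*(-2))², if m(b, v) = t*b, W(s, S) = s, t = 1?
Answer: 900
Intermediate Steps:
z(k) = k²
m(b, v) = b (m(b, v) = 1*b = b)
((5*m(W(-3, -4), z(2)))*(-2))² = ((5*(-3))*(-2))² = (-15*(-2))² = 30² = 900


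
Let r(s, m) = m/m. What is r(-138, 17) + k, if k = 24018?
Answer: 24019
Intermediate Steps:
r(s, m) = 1
r(-138, 17) + k = 1 + 24018 = 24019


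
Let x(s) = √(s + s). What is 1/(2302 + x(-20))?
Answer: 1151/2649622 - I*√10/2649622 ≈ 0.0004344 - 1.1935e-6*I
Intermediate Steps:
x(s) = √2*√s (x(s) = √(2*s) = √2*√s)
1/(2302 + x(-20)) = 1/(2302 + √2*√(-20)) = 1/(2302 + √2*(2*I*√5)) = 1/(2302 + 2*I*√10)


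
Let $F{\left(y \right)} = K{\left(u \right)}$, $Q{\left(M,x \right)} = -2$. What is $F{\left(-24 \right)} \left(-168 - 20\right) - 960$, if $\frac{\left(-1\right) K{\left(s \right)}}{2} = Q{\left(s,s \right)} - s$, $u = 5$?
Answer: $-3592$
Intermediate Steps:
$K{\left(s \right)} = 4 + 2 s$ ($K{\left(s \right)} = - 2 \left(-2 - s\right) = 4 + 2 s$)
$F{\left(y \right)} = 14$ ($F{\left(y \right)} = 4 + 2 \cdot 5 = 4 + 10 = 14$)
$F{\left(-24 \right)} \left(-168 - 20\right) - 960 = 14 \left(-168 - 20\right) - 960 = 14 \left(-188\right) - 960 = -2632 - 960 = -3592$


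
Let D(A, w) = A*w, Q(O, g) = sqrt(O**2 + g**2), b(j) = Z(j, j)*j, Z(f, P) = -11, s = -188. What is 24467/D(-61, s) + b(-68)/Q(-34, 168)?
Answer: 24467/11468 + 374*sqrt(7345)/7345 ≈ 6.4974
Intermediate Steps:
b(j) = -11*j
24467/D(-61, s) + b(-68)/Q(-34, 168) = 24467/((-61*(-188))) + (-11*(-68))/(sqrt((-34)**2 + 168**2)) = 24467/11468 + 748/(sqrt(1156 + 28224)) = 24467*(1/11468) + 748/(sqrt(29380)) = 24467/11468 + 748/((2*sqrt(7345))) = 24467/11468 + 748*(sqrt(7345)/14690) = 24467/11468 + 374*sqrt(7345)/7345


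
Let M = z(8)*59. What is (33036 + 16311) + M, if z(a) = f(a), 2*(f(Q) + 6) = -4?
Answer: 48875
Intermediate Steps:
f(Q) = -8 (f(Q) = -6 + (½)*(-4) = -6 - 2 = -8)
z(a) = -8
M = -472 (M = -8*59 = -472)
(33036 + 16311) + M = (33036 + 16311) - 472 = 49347 - 472 = 48875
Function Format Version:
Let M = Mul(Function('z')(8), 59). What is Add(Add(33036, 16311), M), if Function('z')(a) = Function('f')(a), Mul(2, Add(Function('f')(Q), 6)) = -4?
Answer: 48875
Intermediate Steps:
Function('f')(Q) = -8 (Function('f')(Q) = Add(-6, Mul(Rational(1, 2), -4)) = Add(-6, -2) = -8)
Function('z')(a) = -8
M = -472 (M = Mul(-8, 59) = -472)
Add(Add(33036, 16311), M) = Add(Add(33036, 16311), -472) = Add(49347, -472) = 48875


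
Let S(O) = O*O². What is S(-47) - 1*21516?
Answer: -125339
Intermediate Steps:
S(O) = O³
S(-47) - 1*21516 = (-47)³ - 1*21516 = -103823 - 21516 = -125339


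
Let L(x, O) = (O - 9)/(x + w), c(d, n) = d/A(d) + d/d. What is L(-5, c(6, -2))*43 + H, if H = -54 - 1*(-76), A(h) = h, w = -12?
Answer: 675/17 ≈ 39.706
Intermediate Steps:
c(d, n) = 2 (c(d, n) = d/d + d/d = 1 + 1 = 2)
H = 22 (H = -54 + 76 = 22)
L(x, O) = (-9 + O)/(-12 + x) (L(x, O) = (O - 9)/(x - 12) = (-9 + O)/(-12 + x))
L(-5, c(6, -2))*43 + H = ((-9 + 2)/(-12 - 5))*43 + 22 = (-7/(-17))*43 + 22 = -1/17*(-7)*43 + 22 = (7/17)*43 + 22 = 301/17 + 22 = 675/17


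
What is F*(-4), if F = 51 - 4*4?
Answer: -140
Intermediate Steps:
F = 35 (F = 51 - 1*16 = 51 - 16 = 35)
F*(-4) = 35*(-4) = -140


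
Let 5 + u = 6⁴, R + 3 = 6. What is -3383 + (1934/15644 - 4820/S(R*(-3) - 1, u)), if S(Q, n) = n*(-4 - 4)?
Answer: -17078128107/5049101 ≈ -3382.4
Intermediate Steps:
R = 3 (R = -3 + 6 = 3)
u = 1291 (u = -5 + 6⁴ = -5 + 1296 = 1291)
S(Q, n) = -8*n (S(Q, n) = n*(-8) = -8*n)
-3383 + (1934/15644 - 4820/S(R*(-3) - 1, u)) = -3383 + (1934/15644 - 4820/((-8*1291))) = -3383 + (1934*(1/15644) - 4820/(-10328)) = -3383 + (967/7822 - 4820*(-1/10328)) = -3383 + (967/7822 + 1205/2582) = -3383 + 2980576/5049101 = -17078128107/5049101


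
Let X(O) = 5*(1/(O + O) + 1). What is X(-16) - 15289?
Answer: -489093/32 ≈ -15284.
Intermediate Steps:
X(O) = 5 + 5/(2*O) (X(O) = 5*(1/(2*O) + 1) = 5*(1 + 1/(2*O)) = 5 + 5/(2*O))
X(-16) - 15289 = (5 + (5/2)/(-16)) - 15289 = (5 + (5/2)*(-1/16)) - 15289 = (5 - 5/32) - 15289 = 155/32 - 15289 = -489093/32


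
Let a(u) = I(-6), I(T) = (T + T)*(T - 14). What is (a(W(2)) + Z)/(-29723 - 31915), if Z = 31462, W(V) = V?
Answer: -15851/30819 ≈ -0.51433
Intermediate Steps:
I(T) = 2*T*(-14 + T) (I(T) = (2*T)*(-14 + T) = 2*T*(-14 + T))
a(u) = 240 (a(u) = 2*(-6)*(-14 - 6) = 2*(-6)*(-20) = 240)
(a(W(2)) + Z)/(-29723 - 31915) = (240 + 31462)/(-29723 - 31915) = 31702/(-61638) = 31702*(-1/61638) = -15851/30819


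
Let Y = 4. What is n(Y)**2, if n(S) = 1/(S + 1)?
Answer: 1/25 ≈ 0.040000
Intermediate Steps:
n(S) = 1/(1 + S)
n(Y)**2 = (1/(1 + 4))**2 = (1/5)**2 = 1/25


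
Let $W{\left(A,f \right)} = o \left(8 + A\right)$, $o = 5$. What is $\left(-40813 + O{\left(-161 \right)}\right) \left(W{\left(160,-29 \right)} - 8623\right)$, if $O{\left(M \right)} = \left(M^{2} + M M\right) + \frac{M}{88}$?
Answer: $- \frac{7552553153}{88} \approx -8.5825 \cdot 10^{7}$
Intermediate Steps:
$O{\left(M \right)} = 2 M^{2} + \frac{M}{88}$ ($O{\left(M \right)} = \left(M^{2} + M^{2}\right) + M \frac{1}{88} = 2 M^{2} + \frac{M}{88}$)
$W{\left(A,f \right)} = 40 + 5 A$ ($W{\left(A,f \right)} = 5 \left(8 + A\right) = 40 + 5 A$)
$\left(-40813 + O{\left(-161 \right)}\right) \left(W{\left(160,-29 \right)} - 8623\right) = \left(-40813 + \frac{1}{88} \left(-161\right) \left(1 + 176 \left(-161\right)\right)\right) \left(\left(40 + 5 \cdot 160\right) - 8623\right) = \left(-40813 + \frac{1}{88} \left(-161\right) \left(1 - 28336\right)\right) \left(\left(40 + 800\right) - 8623\right) = \left(-40813 + \frac{1}{88} \left(-161\right) \left(-28335\right)\right) \left(840 - 8623\right) = \left(-40813 + \frac{4561935}{88}\right) \left(-7783\right) = \frac{970391}{88} \left(-7783\right) = - \frac{7552553153}{88}$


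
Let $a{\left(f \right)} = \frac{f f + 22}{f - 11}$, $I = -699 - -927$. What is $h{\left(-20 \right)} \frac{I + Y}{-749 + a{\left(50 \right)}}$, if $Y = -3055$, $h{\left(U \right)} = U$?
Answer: $- \frac{169620}{2053} \approx -82.621$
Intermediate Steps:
$I = 228$ ($I = -699 + 927 = 228$)
$a{\left(f \right)} = \frac{22 + f^{2}}{-11 + f}$ ($a{\left(f \right)} = \frac{f^{2} + 22}{-11 + f} = \frac{22 + f^{2}}{-11 + f}$)
$h{\left(-20 \right)} \frac{I + Y}{-749 + a{\left(50 \right)}} = - 20 \frac{228 - 3055}{-749 + \frac{22 + 50^{2}}{-11 + 50}} = - 20 \left(- \frac{2827}{-749 + \frac{22 + 2500}{39}}\right) = - 20 \left(- \frac{2827}{-749 + \frac{1}{39} \cdot 2522}\right) = - 20 \left(- \frac{2827}{-749 + \frac{194}{3}}\right) = - 20 \left(- \frac{2827}{- \frac{2053}{3}}\right) = - 20 \left(\left(-2827\right) \left(- \frac{3}{2053}\right)\right) = \left(-20\right) \frac{8481}{2053} = - \frac{169620}{2053}$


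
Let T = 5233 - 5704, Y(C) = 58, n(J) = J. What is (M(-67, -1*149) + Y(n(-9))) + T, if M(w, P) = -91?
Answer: -504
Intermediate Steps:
T = -471
(M(-67, -1*149) + Y(n(-9))) + T = (-91 + 58) - 471 = -33 - 471 = -504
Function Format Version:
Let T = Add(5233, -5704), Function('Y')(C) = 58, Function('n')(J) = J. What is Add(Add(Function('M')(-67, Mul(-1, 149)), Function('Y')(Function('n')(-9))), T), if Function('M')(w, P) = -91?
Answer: -504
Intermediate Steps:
T = -471
Add(Add(Function('M')(-67, Mul(-1, 149)), Function('Y')(Function('n')(-9))), T) = Add(Add(-91, 58), -471) = Add(-33, -471) = -504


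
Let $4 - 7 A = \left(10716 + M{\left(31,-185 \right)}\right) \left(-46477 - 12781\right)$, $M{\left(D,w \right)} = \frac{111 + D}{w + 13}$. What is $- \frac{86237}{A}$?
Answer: $- \frac{25957337}{27303271817} \approx -0.0009507$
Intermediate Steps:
$M{\left(D,w \right)} = \frac{111 + D}{13 + w}$
$A = \frac{27303271817}{301}$ ($A = \frac{4}{7} - \frac{\left(10716 + \frac{111 + 31}{13 - 185}\right) \left(-46477 - 12781\right)}{7} = \frac{4}{7} - \frac{\left(10716 + \frac{1}{-172} \cdot 142\right) \left(-59258\right)}{7} = \frac{4}{7} - \frac{\left(10716 - \frac{71}{86}\right) \left(-59258\right)}{7} = \frac{4}{7} - \frac{\frac{921505}{86} \left(-59258\right)}{7} = \frac{4}{7} - - \frac{27303271645}{301} = \frac{4}{7} + \frac{27303271645}{301} = \frac{27303271817}{301} \approx 9.0708 \cdot 10^{7}$)
$- \frac{86237}{A} = - \frac{86237}{\frac{27303271817}{301}} = \left(-86237\right) \frac{301}{27303271817} = - \frac{25957337}{27303271817}$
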